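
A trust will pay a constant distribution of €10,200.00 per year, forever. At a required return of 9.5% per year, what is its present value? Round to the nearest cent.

€107368.42

Level perpetuity: PV = C / r = €10,200.00 / 0.095 = €107,368.42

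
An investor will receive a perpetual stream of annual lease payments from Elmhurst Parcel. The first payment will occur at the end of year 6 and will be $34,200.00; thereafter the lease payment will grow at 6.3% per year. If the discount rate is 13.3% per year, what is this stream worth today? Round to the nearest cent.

Value at end of year 5: C₁ / (r − g) = $34,200.00 / (0.133 − 0.063) = $488,571.4286
Discount to today: PV = $488,571.4286 / (1 + 0.133)^5 = $488,571.4286 / 1.867022 = $261,684.81

$261684.81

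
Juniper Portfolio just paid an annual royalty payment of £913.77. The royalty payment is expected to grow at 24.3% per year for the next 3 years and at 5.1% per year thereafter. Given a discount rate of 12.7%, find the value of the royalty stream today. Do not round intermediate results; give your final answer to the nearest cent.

D_1 = 1135.81611
D_2 = 1411.81942
D_3 = 1754.89154
Terminal value at year 3: TV = D_3×(1+g_2)/(r−g_2) = 1844.39101/0.076 = 24268.30281
P_0 = D_1/(1+r)^1 + D_2/(1+r)^2 + D_3/(1+r)^3 + TV/(1+r)^3
    = 1007.82264 + 1111.55593 + 1225.96630 + 16953.82348 = 20299.16836

£20299.17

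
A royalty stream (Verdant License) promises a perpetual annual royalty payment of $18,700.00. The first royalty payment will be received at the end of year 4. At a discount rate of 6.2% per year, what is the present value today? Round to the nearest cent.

$251811.97

Value at end of year 3: C / r = $18,700.00 / 0.062 = $301,612.9032
Discount to today: PV = $301,612.9032 / (1 + 0.062)^3 = $301,612.9032 / 1.197770 = $251,811.97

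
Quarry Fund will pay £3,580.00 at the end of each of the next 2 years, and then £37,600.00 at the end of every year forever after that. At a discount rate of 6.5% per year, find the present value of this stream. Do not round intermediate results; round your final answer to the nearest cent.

PV of 2-year annuity: £3,580.00 × [1 − (1+0.065)^−2] / 0.065 = 6517.84258
Perpetuity value at year 2: £37,600.00 / 0.065 = 578461.53846
PV of perpetuity: 578461.53846 / (1+0.065)^2 = 510005.98511
Total PV = 6517.84258 + 510005.98511 = 516523.82769

£516523.83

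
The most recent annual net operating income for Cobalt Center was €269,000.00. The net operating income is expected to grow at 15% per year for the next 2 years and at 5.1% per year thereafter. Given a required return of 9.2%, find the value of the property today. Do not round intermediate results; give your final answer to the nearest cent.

D_1 = 309350.00000
D_2 = 355752.50000
Terminal value at year 2: TV = D_2×(1+g_2)/(r−g_2) = 373895.87750/0.041 = 9119411.64634
P_0 = D_1/(1+r)^1 + D_2/(1+r)^2 + TV/(1+r)^2
    = 283287.54579 + 298333.95390 + 7647536.23283 = 8229157.73251

€8229157.73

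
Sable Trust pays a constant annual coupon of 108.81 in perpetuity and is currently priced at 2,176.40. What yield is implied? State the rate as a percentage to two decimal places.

P = C/r ⇒ r = C/P = 108.81/2,176.40 = 0.049995

5.00%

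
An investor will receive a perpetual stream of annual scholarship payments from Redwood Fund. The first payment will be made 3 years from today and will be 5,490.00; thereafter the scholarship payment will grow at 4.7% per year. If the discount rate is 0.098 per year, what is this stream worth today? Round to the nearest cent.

Value at end of year 2: C₁ / (r − g) = 5,490.00 / (0.098 − 0.047) = 107,647.0588
Discount to today: PV = 107,647.0588 / (1 + 0.098)^2 = 107,647.0588 / 1.205604 = 89,288.90

89288.90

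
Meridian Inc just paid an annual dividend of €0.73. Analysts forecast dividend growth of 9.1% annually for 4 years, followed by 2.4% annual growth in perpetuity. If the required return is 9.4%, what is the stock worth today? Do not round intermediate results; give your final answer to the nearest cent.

D_1 = 0.79643
D_2 = 0.86891
D_3 = 0.94798
D_4 = 1.03424
Terminal value at year 4: TV = D_4×(1+g_2)/(r−g_2) = 1.05906/0.07 = 15.12947
P_0 = D_1/(1+r)^1 + D_2/(1+r)^2 + D_3/(1+r)^3 + D_4/(1+r)^4 + TV/(1+r)^4
    = 0.72800 + 0.72600 + 0.72401 + 0.72203 + 10.56220 = 13.46224

€13.46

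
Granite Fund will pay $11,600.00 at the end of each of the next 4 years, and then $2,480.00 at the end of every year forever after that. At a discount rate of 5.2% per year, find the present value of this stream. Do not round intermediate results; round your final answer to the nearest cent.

PV of 4-year annuity: $11,600.00 × [1 − (1+0.052)^−4] / 0.052 = 40942.64599
Perpetuity value at year 4: $2,480.00 / 0.052 = 47692.30769
PV of perpetuity: 47692.30769 / (1+0.052)^4 = 38939.05234
Total PV = 40942.64599 + 38939.05234 = 79881.69833

$79881.70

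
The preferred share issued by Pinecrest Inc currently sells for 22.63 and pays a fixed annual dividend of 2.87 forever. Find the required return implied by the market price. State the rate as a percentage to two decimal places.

12.68%

P = C/r ⇒ r = C/P = 2.87/22.63 = 0.126823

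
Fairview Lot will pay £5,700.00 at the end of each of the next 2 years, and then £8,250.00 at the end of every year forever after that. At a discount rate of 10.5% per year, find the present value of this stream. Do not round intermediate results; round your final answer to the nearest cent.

£74175.33

PV of 2-year annuity: £5,700.00 × [1 − (1+0.105)^−2] / 0.105 = 9826.58013
Perpetuity value at year 2: £8,250.00 / 0.105 = 78571.42857
PV of perpetuity: 78571.42857 / (1+0.105)^2 = 64348.74681
Total PV = 9826.58013 + 64348.74681 = 74175.32694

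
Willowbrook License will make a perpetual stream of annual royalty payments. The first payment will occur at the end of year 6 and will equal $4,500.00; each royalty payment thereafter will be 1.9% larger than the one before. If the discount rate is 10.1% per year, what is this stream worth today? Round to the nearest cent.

$33920.49

Value at end of year 5: C₁ / (r − g) = $4,500.00 / (0.101 − 0.019) = $54,878.0488
Discount to today: PV = $54,878.0488 / (1 + 0.101)^5 = $54,878.0488 / 1.617844 = $33,920.49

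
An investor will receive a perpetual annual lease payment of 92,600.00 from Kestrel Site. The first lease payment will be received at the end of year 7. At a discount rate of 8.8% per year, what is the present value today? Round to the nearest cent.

634387.98

Value at end of year 6: C / r = 92,600.00 / 0.088 = 1,052,272.7273
Discount to today: PV = 1,052,272.7273 / (1 + 0.088)^6 = 1,052,272.7273 / 1.658721 = 634,387.98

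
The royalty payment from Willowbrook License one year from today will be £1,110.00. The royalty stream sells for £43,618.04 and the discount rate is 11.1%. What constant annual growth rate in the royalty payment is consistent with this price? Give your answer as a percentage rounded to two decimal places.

8.56%

P = D₁/(r−g) ⇒ g = r − D₁/P = 0.111 − £1,110.00/£43,618.04 = 0.085552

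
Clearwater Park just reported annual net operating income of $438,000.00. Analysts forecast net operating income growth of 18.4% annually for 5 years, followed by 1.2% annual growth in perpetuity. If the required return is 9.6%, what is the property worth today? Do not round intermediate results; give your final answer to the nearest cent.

D_1 = 518592.00000
D_2 = 614012.92800
D_3 = 726991.30675
D_4 = 860757.70719
D_5 = 1019137.12532
Terminal value at year 5: TV = D_5×(1+g_2)/(r−g_2) = 1031366.77082/0.084 = 12278175.84312
P_0 = D_1/(1+r)^1 + D_2/(1+r)^2 + D_3/(1+r)^3 + D_4/(1+r)^4 + D_5/(1+r)^5 + TV/(1+r)^5
    = 473167.88321 + 511159.46508 + 552201.46592 + 596538.80990 + 644436.08661 + 7763920.47198 = 10541424.18270

$10541424.18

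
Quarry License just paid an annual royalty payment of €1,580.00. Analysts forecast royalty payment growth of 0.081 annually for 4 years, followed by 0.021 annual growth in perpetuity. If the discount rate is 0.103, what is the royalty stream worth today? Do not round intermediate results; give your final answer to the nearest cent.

€24160.79

D_1 = 1707.98000
D_2 = 1846.32638
D_3 = 1995.87882
D_4 = 2157.54500
Terminal value at year 4: TV = D_4×(1+g_2)/(r−g_2) = 2202.85345/0.082 = 26864.06641
P_0 = D_1/(1+r)^1 + D_2/(1+r)^2 + D_3/(1+r)^3 + D_4/(1+r)^4 + TV/(1+r)^4
    = 1548.48595 + 1517.60046 + 1487.33101 + 1457.66529 + 18149.71052 = 24160.79323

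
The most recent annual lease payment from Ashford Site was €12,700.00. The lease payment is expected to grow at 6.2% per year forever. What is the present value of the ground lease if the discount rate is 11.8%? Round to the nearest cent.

€240846.43

D₁ = D₀ × (1 + g) = €12,700.00 × 1.062 = €13,487.4000
Growing perpetuity: P = D₁ / (r − g) = €13,487.4000 / (0.118 − 0.062) = €240,846.43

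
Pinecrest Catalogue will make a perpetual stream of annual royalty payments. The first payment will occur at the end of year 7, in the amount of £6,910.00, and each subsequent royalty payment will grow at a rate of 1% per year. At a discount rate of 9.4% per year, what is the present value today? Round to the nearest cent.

Value at end of year 6: C₁ / (r − g) = £6,910.00 / (0.094 − 0.01) = £82,261.9048
Discount to today: PV = £82,261.9048 / (1 + 0.094)^6 = £82,261.9048 / 1.714368 = £47,983.82

£47983.82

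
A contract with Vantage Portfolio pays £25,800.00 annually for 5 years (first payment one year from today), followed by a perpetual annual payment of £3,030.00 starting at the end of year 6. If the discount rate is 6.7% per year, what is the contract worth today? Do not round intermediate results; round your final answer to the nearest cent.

PV of 5-year annuity: £25,800.00 × [1 − (1+0.067)^−5] / 0.067 = 106640.28092
Perpetuity value at year 5: £3,030.00 / 0.067 = 45223.88060
PV of perpetuity: 45223.88060 / (1+0.067)^5 = 32699.84761
Total PV = 106640.28092 + 32699.84761 = 139340.12852

£139340.13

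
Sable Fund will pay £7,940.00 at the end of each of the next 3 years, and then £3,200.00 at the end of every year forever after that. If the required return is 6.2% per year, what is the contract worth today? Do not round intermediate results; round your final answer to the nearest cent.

PV of 3-year annuity: £7,940.00 × [1 − (1+0.062)^−3] / 0.062 = 21145.42393
Perpetuity value at year 3: £3,200.00 / 0.062 = 51612.90323
PV of perpetuity: 51612.90323 / (1+0.062)^3 = 43090.81801
Total PV = 21145.42393 + 43090.81801 = 64236.24195

£64236.24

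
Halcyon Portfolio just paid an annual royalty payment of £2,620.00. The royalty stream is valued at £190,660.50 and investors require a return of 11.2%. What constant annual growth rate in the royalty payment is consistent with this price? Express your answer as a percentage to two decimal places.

P = D₀(1+g)/(r−g) ⇒ P(r−g) = D₀(1+g) ⇒ g(P+D₀) = P·r − D₀
g = (P·r − D₀)/(P + D₀) = (£190,660.50×0.112 − £2,620.00) / (£190,660.50 + £2,620.00) = 0.096926

9.69%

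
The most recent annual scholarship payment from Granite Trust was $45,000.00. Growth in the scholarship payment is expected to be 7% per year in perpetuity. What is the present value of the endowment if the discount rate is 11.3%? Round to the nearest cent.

$1119767.44

D₁ = D₀ × (1 + g) = $45,000.00 × 1.07 = $48,150.0000
Growing perpetuity: P = D₁ / (r − g) = $48,150.0000 / (0.113 − 0.07) = $1,119,767.44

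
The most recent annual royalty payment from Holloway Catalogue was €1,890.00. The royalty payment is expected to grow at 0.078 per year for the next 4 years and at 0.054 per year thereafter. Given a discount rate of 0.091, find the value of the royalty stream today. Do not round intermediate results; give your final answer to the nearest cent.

D_1 = 2037.42000
D_2 = 2196.33876
D_3 = 2367.65318
D_4 = 2552.33013
Terminal value at year 4: TV = D_4×(1+g_2)/(r−g_2) = 2690.15596/0.037 = 72706.91780
P_0 = D_1/(1+r)^1 + D_2/(1+r)^2 + D_3/(1+r)^3 + D_4/(1+r)^4 + TV/(1+r)^4
    = 1867.47938 + 1845.22710 + 1823.23998 + 1801.51485 + 51318.82829 = 58656.28959

€58656.29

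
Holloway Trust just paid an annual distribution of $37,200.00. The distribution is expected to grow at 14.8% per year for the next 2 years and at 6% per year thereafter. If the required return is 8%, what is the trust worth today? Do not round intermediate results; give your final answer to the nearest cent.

$2309265.78

D_1 = 42705.60000
D_2 = 49026.02880
Terminal value at year 2: TV = D_2×(1+g_2)/(r−g_2) = 51967.59053/0.02 = 2598379.52640
P_0 = D_1/(1+r)^1 + D_2/(1+r)^2 + TV/(1+r)^2
    = 39542.22222 + 42031.91770 + 2227691.63786 = 2309265.77778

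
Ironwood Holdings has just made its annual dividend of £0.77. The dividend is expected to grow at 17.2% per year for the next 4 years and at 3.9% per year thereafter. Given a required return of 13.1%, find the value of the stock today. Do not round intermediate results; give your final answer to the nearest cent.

£13.40

D_1 = 0.90244
D_2 = 1.05766
D_3 = 1.23958
D_4 = 1.45278
Terminal value at year 4: TV = D_4×(1+g_2)/(r−g_2) = 1.50944/0.092 = 16.40699
P_0 = D_1/(1+r)^1 + D_2/(1+r)^2 + D_3/(1+r)^3 + D_4/(1+r)^4 + TV/(1+r)^4
    = 0.79791 + 0.82684 + 0.85681 + 0.88787 + 10.02717 = 13.39661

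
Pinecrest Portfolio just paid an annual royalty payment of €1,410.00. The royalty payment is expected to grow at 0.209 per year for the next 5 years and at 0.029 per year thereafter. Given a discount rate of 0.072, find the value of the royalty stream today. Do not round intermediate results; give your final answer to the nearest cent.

€71823.51

D_1 = 1704.69000
D_2 = 2060.97021
D_3 = 2491.71298
D_4 = 3012.48100
D_5 = 3642.08953
Terminal value at year 5: TV = D_5×(1+g_2)/(r−g_2) = 3747.71012/0.043 = 87156.04935
P_0 = D_1/(1+r)^1 + D_2/(1+r)^2 + D_3/(1+r)^3 + D_4/(1+r)^4 + D_5/(1+r)^5 + TV/(1+r)^5
    = 1590.19590 + 1793.42056 + 2022.61703 + 2281.10447 + 2572.62621 + 61563.54353 = 71823.50768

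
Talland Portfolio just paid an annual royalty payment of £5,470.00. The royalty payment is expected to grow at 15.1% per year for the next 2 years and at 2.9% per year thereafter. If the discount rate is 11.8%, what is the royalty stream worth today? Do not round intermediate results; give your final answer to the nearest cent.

D_1 = 6295.97000
D_2 = 7246.66147
Terminal value at year 2: TV = D_2×(1+g_2)/(r−g_2) = 7456.81465/0.089 = 83784.43430
P_0 = D_1/(1+r)^1 + D_2/(1+r)^2 + TV/(1+r)^2
    = 5631.45796 + 5797.68168 + 67031.62296 = 78460.76260

£78460.76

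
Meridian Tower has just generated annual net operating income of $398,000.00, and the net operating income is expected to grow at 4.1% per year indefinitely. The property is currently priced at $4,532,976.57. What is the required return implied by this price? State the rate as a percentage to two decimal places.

13.24%

D₁ = $398,000.00 × 1.041 = $414,318.0000
P = D₁/(r − g) ⇒ r = D₁/P + g = $414,318.0000/$4,532,976.57 + 0.041 = 0.091401 + 0.041 = 0.132401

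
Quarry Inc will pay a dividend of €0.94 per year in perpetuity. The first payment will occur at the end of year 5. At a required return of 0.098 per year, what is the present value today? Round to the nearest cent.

€6.60

Value at end of year 4: C / r = €0.94 / 0.098 = €9.5918
Discount to today: PV = €9.5918 / (1 + 0.098)^4 = €9.5918 / 1.453481 = €6.60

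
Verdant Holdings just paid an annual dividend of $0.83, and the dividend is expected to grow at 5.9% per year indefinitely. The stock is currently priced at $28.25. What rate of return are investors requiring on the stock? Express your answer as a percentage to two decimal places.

D₁ = $0.83 × 1.059 = $0.8790
P = D₁/(r − g) ⇒ r = D₁/P + g = $0.8790/$28.25 + 0.059 = 0.031114 + 0.059 = 0.090114

9.01%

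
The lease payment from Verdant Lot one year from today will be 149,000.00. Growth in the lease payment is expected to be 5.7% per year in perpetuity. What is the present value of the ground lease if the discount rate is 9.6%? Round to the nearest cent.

3820512.82

Growing perpetuity: P = D₁ / (r − g) = 149,000.0000 / (0.096 − 0.057) = 3,820,512.82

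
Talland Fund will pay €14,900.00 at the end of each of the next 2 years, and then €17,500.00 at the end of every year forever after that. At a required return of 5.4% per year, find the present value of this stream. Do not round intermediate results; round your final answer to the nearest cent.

€319266.87

PV of 2-year annuity: €14,900.00 × [1 − (1+0.054)^−2] / 0.054 = 27548.97760
Perpetuity value at year 2: €17,500.00 / 0.054 = 324074.07407
PV of perpetuity: 324074.07407 / (1+0.054)^2 = 291717.89233
Total PV = 27548.97760 + 291717.89233 = 319266.86993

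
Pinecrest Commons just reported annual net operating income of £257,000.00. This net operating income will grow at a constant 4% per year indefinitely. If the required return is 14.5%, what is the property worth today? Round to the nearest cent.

£2545523.81

D₁ = D₀ × (1 + g) = £257,000.00 × 1.04 = £267,280.0000
Growing perpetuity: P = D₁ / (r − g) = £267,280.0000 / (0.145 − 0.04) = £2,545,523.81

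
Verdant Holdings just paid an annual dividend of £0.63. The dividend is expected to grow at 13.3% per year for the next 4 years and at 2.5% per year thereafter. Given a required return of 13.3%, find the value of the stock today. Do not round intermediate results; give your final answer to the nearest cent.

D_1 = 0.71379
D_2 = 0.80872
D_3 = 0.91628
D_4 = 1.03815
Terminal value at year 4: TV = D_4×(1+g_2)/(r−g_2) = 1.06410/0.108 = 9.85281
P_0 = D_1/(1+r)^1 + D_2/(1+r)^2 + D_3/(1+r)^3 + D_4/(1+r)^4 + TV/(1+r)^4
    = 0.63000 + 0.63000 + 0.63000 + 0.63000 + 5.97917 = 8.49917

£8.50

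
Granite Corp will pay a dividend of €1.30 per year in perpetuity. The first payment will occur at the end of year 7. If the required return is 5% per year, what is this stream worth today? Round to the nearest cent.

Value at end of year 6: C / r = €1.30 / 0.05 = €26.0000
Discount to today: PV = €26.0000 / (1 + 0.05)^6 = €26.0000 / 1.340096 = €19.40

€19.40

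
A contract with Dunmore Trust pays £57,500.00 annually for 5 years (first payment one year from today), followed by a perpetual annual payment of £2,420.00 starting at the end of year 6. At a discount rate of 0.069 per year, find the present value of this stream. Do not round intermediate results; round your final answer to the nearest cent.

£261517.32

PV of 5-year annuity: £57,500.00 × [1 − (1+0.069)^−5] / 0.069 = 236393.95645
Perpetuity value at year 5: £2,420.00 / 0.069 = 35072.46377
PV of perpetuity: 35072.46377 / (1+0.069)^5 = 25123.36160
Total PV = 236393.95645 + 25123.36160 = 261517.31805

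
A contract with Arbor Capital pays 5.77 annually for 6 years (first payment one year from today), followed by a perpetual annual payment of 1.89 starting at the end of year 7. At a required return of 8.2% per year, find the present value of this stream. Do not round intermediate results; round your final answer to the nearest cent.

PV of 6-year annuity: 5.77 × [1 − (1+0.082)^−6] / 0.082 = 26.51295
Perpetuity value at year 6: 1.89 / 0.082 = 23.04878
PV of perpetuity: 23.04878 / (1+0.082)^6 = 14.36430
Total PV = 26.51295 + 14.36430 = 40.87724

40.88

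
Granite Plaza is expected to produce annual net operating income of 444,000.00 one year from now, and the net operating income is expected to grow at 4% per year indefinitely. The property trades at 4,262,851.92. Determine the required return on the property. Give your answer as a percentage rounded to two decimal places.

14.42%

P = D₁/(r − g) ⇒ r = D₁/P + g = 444,000.0000/4,262,851.92 + 0.04 = 0.104156 + 0.04 = 0.144156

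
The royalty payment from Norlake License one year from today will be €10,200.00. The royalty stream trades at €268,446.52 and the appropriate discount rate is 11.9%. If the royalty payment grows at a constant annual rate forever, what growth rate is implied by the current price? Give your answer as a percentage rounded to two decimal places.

P = D₁/(r−g) ⇒ g = r − D₁/P = 0.119 − €10,200.00/€268,446.52 = 0.081004

8.10%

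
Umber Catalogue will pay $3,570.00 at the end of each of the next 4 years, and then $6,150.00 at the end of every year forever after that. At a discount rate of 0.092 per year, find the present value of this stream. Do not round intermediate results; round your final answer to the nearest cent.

PV of 4-year annuity: $3,570.00 × [1 − (1+0.092)^−4] / 0.092 = 11515.20871
Perpetuity value at year 4: $6,150.00 / 0.092 = 66847.82609
PV of perpetuity: 66847.82609 / (1+0.092)^4 = 47010.70184
Total PV = 11515.20871 + 47010.70184 = 58525.91055

$58525.91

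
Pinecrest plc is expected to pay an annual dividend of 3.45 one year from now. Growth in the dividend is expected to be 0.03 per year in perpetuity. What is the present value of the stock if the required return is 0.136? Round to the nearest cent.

32.55

Growing perpetuity: P = D₁ / (r − g) = 3.4500 / (0.136 − 0.03) = 32.55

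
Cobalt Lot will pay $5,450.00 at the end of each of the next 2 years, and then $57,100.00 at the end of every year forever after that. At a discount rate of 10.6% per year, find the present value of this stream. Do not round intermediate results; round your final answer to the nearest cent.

PV of 2-year annuity: $5,450.00 × [1 − (1+0.106)^−2] / 0.106 = 9383.06263
Perpetuity value at year 2: $57,100.00 / 0.106 = 538679.24528
PV of perpetuity: 538679.24528 / (1+0.106)^2 = 440372.29552
Total PV = 9383.06263 + 440372.29552 = 449755.35815

$449755.36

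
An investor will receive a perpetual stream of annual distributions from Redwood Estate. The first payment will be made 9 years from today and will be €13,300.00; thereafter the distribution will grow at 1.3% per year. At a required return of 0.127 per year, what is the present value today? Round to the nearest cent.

€44828.63

Value at end of year 8: C₁ / (r − g) = €13,300.00 / (0.127 − 0.013) = €116,666.6667
Discount to today: PV = €116,666.6667 / (1 + 0.127)^8 = €116,666.6667 / 2.602504 = €44,828.63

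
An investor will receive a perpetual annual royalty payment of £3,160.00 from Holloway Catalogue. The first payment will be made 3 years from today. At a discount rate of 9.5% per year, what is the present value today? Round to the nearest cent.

£27741.84

Value at end of year 2: C / r = £3,160.00 / 0.095 = £33,263.1579
Discount to today: PV = £33,263.1579 / (1 + 0.095)^2 = £33,263.1579 / 1.199025 = £27,741.84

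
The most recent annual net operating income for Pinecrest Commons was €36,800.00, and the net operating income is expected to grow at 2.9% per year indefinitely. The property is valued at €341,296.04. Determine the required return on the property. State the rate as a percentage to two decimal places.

D₁ = €36,800.00 × 1.029 = €37,867.2000
P = D₁/(r − g) ⇒ r = D₁/P + g = €37,867.2000/€341,296.04 + 0.029 = 0.110951 + 0.029 = 0.139951

14.00%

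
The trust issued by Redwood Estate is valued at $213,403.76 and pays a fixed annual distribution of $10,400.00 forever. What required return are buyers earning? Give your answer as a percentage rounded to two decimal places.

4.87%

P = C/r ⇒ r = C/P = $10,400.00/$213,403.76 = 0.048734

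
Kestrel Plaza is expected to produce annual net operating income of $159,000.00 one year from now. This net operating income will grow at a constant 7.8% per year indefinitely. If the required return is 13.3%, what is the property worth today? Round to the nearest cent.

$2890909.09

Growing perpetuity: P = D₁ / (r − g) = $159,000.0000 / (0.133 − 0.078) = $2,890,909.09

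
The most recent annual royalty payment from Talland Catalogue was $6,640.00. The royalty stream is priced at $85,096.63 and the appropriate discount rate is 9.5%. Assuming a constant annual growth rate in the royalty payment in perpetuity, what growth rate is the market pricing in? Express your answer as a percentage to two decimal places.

1.57%

P = D₀(1+g)/(r−g) ⇒ P(r−g) = D₀(1+g) ⇒ g(P+D₀) = P·r − D₀
g = (P·r − D₀)/(P + D₀) = ($85,096.63×0.095 − $6,640.00) / ($85,096.63 + $6,640.00) = 0.015743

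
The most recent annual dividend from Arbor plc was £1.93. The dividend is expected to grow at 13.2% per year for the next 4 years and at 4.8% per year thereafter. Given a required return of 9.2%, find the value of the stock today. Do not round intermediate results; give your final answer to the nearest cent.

D_1 = 2.18476
D_2 = 2.47315
D_3 = 2.79960
D_4 = 3.16915
Terminal value at year 4: TV = D_4×(1+g_2)/(r−g_2) = 3.32127/0.044 = 75.48343
P_0 = D_1/(1+r)^1 + D_2/(1+r)^2 + D_3/(1+r)^3 + D_4/(1+r)^4 + TV/(1+r)^4
    = 2.00070 + 2.07398 + 2.14995 + 2.22870 + 53.08369 = 61.53702

£61.54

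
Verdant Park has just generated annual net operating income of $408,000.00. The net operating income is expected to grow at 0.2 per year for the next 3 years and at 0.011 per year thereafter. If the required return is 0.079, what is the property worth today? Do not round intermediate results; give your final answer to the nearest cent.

$9863763.95

D_1 = 489600.00000
D_2 = 587520.00000
D_3 = 705024.00000
Terminal value at year 3: TV = D_3×(1+g_2)/(r−g_2) = 712779.26400/0.068 = 10482048.00000
P_0 = D_1/(1+r)^1 + D_2/(1+r)^2 + D_3/(1+r)^3 + TV/(1+r)^3
    = 453753.47544 + 504637.78548 + 561228.30637 + 8344144.37850 = 9863763.94578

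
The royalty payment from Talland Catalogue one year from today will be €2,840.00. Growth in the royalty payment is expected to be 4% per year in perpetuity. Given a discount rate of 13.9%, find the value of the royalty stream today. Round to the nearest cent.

Growing perpetuity: P = D₁ / (r − g) = €2,840.0000 / (0.139 − 0.04) = €28,686.87

€28686.87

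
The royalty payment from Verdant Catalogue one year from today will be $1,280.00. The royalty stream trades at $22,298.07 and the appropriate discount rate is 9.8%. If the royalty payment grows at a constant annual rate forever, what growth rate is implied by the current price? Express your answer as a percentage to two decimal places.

P = D₁/(r−g) ⇒ g = r − D₁/P = 0.098 − $1,280.00/$22,298.07 = 0.040596

4.06%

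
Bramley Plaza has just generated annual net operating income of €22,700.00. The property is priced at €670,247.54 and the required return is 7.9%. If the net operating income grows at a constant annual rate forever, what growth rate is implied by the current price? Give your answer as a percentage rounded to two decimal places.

4.37%

P = D₀(1+g)/(r−g) ⇒ P(r−g) = D₀(1+g) ⇒ g(P+D₀) = P·r − D₀
g = (P·r − D₀)/(P + D₀) = (€670,247.54×0.079 − €22,700.00) / (€670,247.54 + €22,700.00) = 0.043653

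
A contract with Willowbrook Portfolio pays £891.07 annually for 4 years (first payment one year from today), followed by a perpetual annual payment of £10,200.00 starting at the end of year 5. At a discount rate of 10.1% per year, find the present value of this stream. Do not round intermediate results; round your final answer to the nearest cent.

PV of 4-year annuity: £891.07 × [1 − (1+0.101)^−4] / 0.101 = 2818.46849
Perpetuity value at year 4: £10,200.00 / 0.101 = 100990.09901
PV of perpetuity: 100990.09901 / (1+0.101)^4 = 68727.33789
Total PV = 2818.46849 + 68727.33789 = 71545.80637

£71545.81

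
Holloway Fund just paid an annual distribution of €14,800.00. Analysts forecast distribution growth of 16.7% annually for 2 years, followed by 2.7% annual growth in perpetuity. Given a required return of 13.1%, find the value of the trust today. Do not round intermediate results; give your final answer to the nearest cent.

D_1 = 17271.60000
D_2 = 20155.95720
Terminal value at year 2: TV = D_2×(1+g_2)/(r−g_2) = 20700.16804/0.104 = 199040.07735
P_0 = D_1/(1+r)^1 + D_2/(1+r)^2 + TV/(1+r)^2
    = 15271.08753 + 15757.16989 + 155602.05271 = 186630.31014

€186630.31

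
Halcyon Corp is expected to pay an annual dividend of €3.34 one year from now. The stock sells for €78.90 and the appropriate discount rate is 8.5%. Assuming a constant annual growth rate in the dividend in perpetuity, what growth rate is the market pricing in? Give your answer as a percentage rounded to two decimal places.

4.27%

P = D₁/(r−g) ⇒ g = r − D₁/P = 0.085 − €3.34/€78.90 = 0.042668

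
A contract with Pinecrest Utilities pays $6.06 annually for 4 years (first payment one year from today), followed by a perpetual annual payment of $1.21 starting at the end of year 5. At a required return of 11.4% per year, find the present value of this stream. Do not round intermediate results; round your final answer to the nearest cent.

PV of 4-year annuity: $6.06 × [1 − (1+0.114)^−4] / 0.114 = 18.64137
Perpetuity value at year 4: $1.21 / 0.114 = 10.61404
PV of perpetuity: 10.61404 / (1+0.114)^4 = 6.89191
Total PV = 18.64137 + 6.89191 = 25.53329

$25.53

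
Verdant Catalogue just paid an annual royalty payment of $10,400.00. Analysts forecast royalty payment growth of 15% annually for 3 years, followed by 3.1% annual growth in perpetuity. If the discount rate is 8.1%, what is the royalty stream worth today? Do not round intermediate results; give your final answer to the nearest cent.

$293544.59

D_1 = 11960.00000
D_2 = 13754.00000
D_3 = 15817.10000
Terminal value at year 3: TV = D_3×(1+g_2)/(r−g_2) = 16307.43010/0.05 = 326148.60200
P_0 = D_1/(1+r)^1 + D_2/(1+r)^2 + D_3/(1+r)^3 + TV/(1+r)^3
    = 11063.82979 + 11770.03169 + 12521.31031 + 258189.41853 = 293544.59031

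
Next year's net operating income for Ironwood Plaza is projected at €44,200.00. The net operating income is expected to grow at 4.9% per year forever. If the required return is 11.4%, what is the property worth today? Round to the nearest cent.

€680000.00

Growing perpetuity: P = D₁ / (r − g) = €44,200.0000 / (0.114 − 0.049) = €680,000.00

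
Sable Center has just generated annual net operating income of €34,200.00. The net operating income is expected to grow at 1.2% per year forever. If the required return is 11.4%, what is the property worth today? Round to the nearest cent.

D₁ = D₀ × (1 + g) = €34,200.00 × 1.012 = €34,610.4000
Growing perpetuity: P = D₁ / (r − g) = €34,610.4000 / (0.114 − 0.012) = €339,317.65

€339317.65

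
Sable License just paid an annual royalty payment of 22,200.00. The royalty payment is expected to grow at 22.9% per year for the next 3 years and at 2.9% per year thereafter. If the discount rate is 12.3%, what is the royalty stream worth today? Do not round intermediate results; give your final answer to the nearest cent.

398517.37

D_1 = 27283.80000
D_2 = 33531.79020
D_3 = 41210.57016
Terminal value at year 3: TV = D_3×(1+g_2)/(r−g_2) = 42405.67669/0.094 = 451124.22011
P_0 = D_1/(1+r)^1 + D_2/(1+r)^2 + D_3/(1+r)^3 + TV/(1+r)^3
    = 24295.45859 + 26588.70758 + 29098.41640 + 318534.79226 = 398517.37483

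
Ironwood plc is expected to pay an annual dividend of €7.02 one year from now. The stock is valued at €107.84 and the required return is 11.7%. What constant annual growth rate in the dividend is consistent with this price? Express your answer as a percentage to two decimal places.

P = D₁/(r−g) ⇒ g = r − D₁/P = 0.117 − €7.02/€107.84 = 0.051904

5.19%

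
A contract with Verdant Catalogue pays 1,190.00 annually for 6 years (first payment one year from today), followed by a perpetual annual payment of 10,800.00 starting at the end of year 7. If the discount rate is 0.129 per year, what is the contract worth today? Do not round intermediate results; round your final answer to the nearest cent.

45197.26

PV of 6-year annuity: 1,190.00 × [1 − (1+0.129)^−6] / 0.129 = 4770.36122
Perpetuity value at year 6: 10,800.00 / 0.129 = 83720.93023
PV of perpetuity: 83720.93023 / (1+0.129)^6 = 40426.89566
Total PV = 4770.36122 + 40426.89566 = 45197.25688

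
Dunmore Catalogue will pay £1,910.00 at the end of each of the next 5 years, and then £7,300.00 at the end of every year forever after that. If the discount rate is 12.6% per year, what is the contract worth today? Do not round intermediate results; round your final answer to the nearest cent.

PV of 5-year annuity: £1,910.00 × [1 − (1+0.126)^−5] / 0.126 = 6783.99909
Perpetuity value at year 5: £7,300.00 / 0.126 = 57936.50794
PV of perpetuity: 57936.50794 / (1+0.126)^5 = 32008.13444
Total PV = 6783.99909 + 32008.13444 = 38792.13353

£38792.13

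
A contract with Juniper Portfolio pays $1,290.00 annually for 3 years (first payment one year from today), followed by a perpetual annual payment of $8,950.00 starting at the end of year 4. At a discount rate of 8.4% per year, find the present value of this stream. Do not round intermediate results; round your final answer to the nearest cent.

PV of 3-year annuity: $1,290.00 × [1 − (1+0.084)^−3] / 0.084 = 3300.60601
Perpetuity value at year 3: $8,950.00 / 0.084 = 106547.61905
PV of perpetuity: 106547.61905 / (1+0.084)^3 = 83648.06569
Total PV = 3300.60601 + 83648.06569 = 86948.67171

$86948.67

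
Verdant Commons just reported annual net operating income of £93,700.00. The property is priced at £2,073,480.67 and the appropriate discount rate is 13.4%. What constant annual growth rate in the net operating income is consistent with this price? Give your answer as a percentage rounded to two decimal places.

8.50%

P = D₀(1+g)/(r−g) ⇒ P(r−g) = D₀(1+g) ⇒ g(P+D₀) = P·r − D₀
g = (P·r − D₀)/(P + D₀) = (£2,073,480.67×0.134 − £93,700.00) / (£2,073,480.67 + £93,700.00) = 0.084970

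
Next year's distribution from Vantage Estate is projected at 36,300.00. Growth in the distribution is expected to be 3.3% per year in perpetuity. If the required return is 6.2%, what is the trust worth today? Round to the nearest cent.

Growing perpetuity: P = D₁ / (r − g) = 36,300.0000 / (0.062 − 0.033) = 1,251,724.14

1251724.14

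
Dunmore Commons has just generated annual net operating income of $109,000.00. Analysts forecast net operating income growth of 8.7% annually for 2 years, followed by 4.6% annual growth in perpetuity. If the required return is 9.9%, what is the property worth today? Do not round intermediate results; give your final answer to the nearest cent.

$2318928.36

D_1 = 118483.00000
D_2 = 128791.02100
Terminal value at year 2: TV = D_2×(1+g_2)/(r−g_2) = 134715.40797/0.053 = 2541800.15030
P_0 = D_1/(1+r)^1 + D_2/(1+r)^2 + TV/(1+r)^2
    = 107809.82712 + 106632.64975 + 2104485.87996 = 2318928.35683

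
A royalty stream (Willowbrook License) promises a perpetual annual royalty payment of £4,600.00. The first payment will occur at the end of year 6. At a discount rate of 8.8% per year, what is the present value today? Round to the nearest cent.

£34287.09

Value at end of year 5: C / r = £4,600.00 / 0.088 = £52,272.7273
Discount to today: PV = £52,272.7273 / (1 + 0.088)^5 = £52,272.7273 / 1.524560 = £34,287.09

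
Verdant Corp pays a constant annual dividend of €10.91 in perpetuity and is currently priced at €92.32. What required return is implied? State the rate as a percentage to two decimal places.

11.82%

P = C/r ⇒ r = C/P = €10.91/€92.32 = 0.118176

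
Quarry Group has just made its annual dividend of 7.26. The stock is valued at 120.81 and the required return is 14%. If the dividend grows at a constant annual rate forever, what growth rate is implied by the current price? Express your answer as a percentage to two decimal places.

P = D₀(1+g)/(r−g) ⇒ P(r−g) = D₀(1+g) ⇒ g(P+D₀) = P·r − D₀
g = (P·r − D₀)/(P + D₀) = (120.81×0.14 − 7.26) / (120.81 + 7.26) = 0.075376

7.54%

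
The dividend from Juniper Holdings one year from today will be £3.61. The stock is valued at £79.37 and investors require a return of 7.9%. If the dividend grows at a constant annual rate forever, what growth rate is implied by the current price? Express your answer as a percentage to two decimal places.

P = D₁/(r−g) ⇒ g = r − D₁/P = 0.079 − £3.61/£79.37 = 0.033517

3.35%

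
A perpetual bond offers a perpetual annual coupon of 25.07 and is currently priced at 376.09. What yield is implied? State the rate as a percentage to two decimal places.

P = C/r ⇒ r = C/P = 25.07/376.09 = 0.066660

6.67%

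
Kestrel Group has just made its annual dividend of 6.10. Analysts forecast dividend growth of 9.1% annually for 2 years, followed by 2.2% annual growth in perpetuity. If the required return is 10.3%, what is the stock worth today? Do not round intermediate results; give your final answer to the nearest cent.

D_1 = 6.65510
D_2 = 7.26071
Terminal value at year 2: TV = D_2×(1+g_2)/(r−g_2) = 7.42045/0.081 = 91.61049
P_0 = D_1/(1+r)^1 + D_2/(1+r)^2 + TV/(1+r)^2
    = 6.03364 + 5.96799 + 75.29986 = 87.30149

87.30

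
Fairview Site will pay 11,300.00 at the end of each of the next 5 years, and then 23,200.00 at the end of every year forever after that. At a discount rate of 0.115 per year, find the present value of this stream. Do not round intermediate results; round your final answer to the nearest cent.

158305.58

PV of 5-year annuity: 11,300.00 × [1 − (1+0.115)^−5] / 0.115 = 41243.61967
Perpetuity value at year 5: 23,200.00 / 0.115 = 201739.13043
PV of perpetuity: 201739.13043 / (1+0.115)^5 = 117061.96438
Total PV = 41243.61967 + 117061.96438 = 158305.58406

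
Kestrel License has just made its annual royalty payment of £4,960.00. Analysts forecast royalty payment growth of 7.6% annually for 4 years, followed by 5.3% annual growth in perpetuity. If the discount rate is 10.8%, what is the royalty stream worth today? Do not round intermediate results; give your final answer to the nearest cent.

£102905.63

D_1 = 5336.96000
D_2 = 5742.56896
D_3 = 6179.00420
D_4 = 6648.60852
Terminal value at year 4: TV = D_4×(1+g_2)/(r−g_2) = 7000.98477/0.055 = 127290.63221
P_0 = D_1/(1+r)^1 + D_2/(1+r)^2 + D_3/(1+r)^3 + D_4/(1+r)^4 + TV/(1+r)^4
    = 4816.75090 + 4677.63896 + 4542.54470 + 4411.35207 + 84457.34055 = 102905.62718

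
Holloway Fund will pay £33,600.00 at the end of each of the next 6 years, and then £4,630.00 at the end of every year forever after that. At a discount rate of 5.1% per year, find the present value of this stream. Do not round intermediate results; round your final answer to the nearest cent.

PV of 6-year annuity: £33,600.00 × [1 − (1+0.051)^−6] / 0.051 = 169999.20905
Perpetuity value at year 6: £4,630.00 / 0.051 = 90784.31373
PV of perpetuity: 90784.31373 / (1+0.051)^6 = 67358.82748
Total PV = 169999.20905 + 67358.82748 = 237358.03653

£237358.04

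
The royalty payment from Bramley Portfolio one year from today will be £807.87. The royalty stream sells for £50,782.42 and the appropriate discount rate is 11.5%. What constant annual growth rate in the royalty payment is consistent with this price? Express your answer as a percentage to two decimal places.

P = D₁/(r−g) ⇒ g = r − D₁/P = 0.115 − £807.87/£50,782.42 = 0.099092

9.91%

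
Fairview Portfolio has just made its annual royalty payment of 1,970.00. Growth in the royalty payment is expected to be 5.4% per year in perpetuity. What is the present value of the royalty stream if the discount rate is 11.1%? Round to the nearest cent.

D₁ = D₀ × (1 + g) = 1,970.00 × 1.054 = 2,076.3800
Growing perpetuity: P = D₁ / (r − g) = 2,076.3800 / (0.111 − 0.054) = 36,427.72

36427.72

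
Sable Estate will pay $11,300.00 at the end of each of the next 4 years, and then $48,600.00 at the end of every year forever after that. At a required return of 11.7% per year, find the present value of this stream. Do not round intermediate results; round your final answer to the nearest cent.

$301371.92

PV of 4-year annuity: $11,300.00 × [1 − (1+0.117)^−4] / 0.117 = 34540.03945
Perpetuity value at year 4: $48,600.00 / 0.117 = 415384.61538
PV of perpetuity: 415384.61538 / (1+0.117)^4 = 266831.87936
Total PV = 34540.03945 + 266831.87936 = 301371.91880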